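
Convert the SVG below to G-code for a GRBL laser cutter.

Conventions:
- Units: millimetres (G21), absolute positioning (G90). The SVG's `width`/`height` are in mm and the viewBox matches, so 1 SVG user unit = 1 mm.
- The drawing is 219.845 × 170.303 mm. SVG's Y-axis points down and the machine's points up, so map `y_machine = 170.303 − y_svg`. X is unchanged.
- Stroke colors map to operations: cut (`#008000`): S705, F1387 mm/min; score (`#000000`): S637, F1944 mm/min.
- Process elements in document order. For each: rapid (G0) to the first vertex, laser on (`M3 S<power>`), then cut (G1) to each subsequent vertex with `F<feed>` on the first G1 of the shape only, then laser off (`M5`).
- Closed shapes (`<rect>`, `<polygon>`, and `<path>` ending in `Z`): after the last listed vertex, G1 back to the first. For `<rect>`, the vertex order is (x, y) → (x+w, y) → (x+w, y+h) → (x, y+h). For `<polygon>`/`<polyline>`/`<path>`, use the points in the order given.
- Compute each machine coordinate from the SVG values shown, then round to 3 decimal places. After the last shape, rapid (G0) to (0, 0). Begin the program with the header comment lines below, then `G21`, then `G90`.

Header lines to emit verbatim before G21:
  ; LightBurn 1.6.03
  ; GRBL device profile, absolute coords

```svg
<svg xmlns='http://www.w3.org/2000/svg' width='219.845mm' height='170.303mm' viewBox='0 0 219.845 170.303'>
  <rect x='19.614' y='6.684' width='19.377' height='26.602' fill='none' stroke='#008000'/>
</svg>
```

; LightBurn 1.6.03
; GRBL device profile, absolute coords
G21
G90
G0 X19.614 Y163.619
M3 S705
G1 X38.991 Y163.619 F1387
G1 X38.991 Y137.017
G1 X19.614 Y137.017
G1 X19.614 Y163.619
M5
G0 X0.000 Y0.000

viewBox `0 0 219.845 170.303` with mm width/height → 1 unit = 1 mm. Flip: y_m = 170.303 − y_svg.

**Shape 1** — `<rect>` rectangle, stroke `#008000` → cut (S705, F1387). Machine vertices: (19.614,163.619) → (38.991,163.619) → (38.991,137.017) → (19.614,137.017) → (19.614,163.619). Closed: final G1 returns to the first vertex.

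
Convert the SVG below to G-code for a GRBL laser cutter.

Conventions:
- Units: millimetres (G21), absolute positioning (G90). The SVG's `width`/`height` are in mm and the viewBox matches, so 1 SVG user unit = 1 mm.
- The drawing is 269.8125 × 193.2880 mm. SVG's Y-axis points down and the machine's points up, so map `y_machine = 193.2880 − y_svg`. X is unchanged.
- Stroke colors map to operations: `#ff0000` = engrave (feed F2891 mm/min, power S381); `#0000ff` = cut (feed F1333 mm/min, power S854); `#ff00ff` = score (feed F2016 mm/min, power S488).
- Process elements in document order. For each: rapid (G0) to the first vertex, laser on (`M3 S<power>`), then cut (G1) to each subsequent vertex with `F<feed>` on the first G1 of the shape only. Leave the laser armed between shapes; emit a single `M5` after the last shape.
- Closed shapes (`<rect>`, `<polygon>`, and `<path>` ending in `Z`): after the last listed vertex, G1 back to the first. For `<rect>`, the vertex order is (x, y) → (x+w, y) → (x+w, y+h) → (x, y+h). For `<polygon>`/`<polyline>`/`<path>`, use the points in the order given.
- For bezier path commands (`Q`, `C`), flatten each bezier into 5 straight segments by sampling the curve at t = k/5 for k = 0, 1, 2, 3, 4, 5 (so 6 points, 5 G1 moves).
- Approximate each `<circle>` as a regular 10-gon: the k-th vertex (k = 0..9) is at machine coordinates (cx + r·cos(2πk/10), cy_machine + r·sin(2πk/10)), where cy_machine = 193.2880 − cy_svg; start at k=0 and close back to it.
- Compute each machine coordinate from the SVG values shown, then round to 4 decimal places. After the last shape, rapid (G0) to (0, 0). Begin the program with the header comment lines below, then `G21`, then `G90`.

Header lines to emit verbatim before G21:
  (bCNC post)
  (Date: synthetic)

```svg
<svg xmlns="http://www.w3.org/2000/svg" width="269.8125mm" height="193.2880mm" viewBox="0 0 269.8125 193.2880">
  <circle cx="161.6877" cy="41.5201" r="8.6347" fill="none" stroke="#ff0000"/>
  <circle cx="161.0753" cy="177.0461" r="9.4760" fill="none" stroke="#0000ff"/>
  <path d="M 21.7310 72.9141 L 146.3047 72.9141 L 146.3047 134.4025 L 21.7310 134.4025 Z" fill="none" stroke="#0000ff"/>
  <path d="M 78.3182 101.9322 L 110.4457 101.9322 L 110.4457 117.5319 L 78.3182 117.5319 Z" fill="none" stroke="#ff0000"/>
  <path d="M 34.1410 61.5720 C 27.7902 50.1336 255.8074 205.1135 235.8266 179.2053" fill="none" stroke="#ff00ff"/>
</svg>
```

(bCNC post)
(Date: synthetic)
G21
G90
G0 X170.3224 Y151.7679
M3 S381
G1 X168.6733 Y156.8432 F2891
G1 X164.3560 Y159.9800
G1 X159.0194 Y159.9800
G1 X154.7021 Y156.8432
G1 X153.0530 Y151.7679
G1 X154.7021 Y146.6926
G1 X159.0194 Y143.5558
G1 X164.3560 Y143.5558
G1 X168.6733 Y146.6926
G1 X170.3224 Y151.7679
G0 X170.5513 Y16.2419
M3 S854
G1 X168.7415 Y21.8118 F1333
G1 X164.0035 Y25.2541
G1 X158.1471 Y25.2541
G1 X153.4091 Y21.8118
G1 X151.5993 Y16.2419
G1 X153.4091 Y10.6720
G1 X158.1471 Y7.2297
G1 X164.0035 Y7.2297
G1 X168.7415 Y10.6720
G1 X170.5513 Y16.2419
G0 X21.7310 Y120.3739
M3 S854
G1 X146.3047 Y120.3739 F1333
G1 X146.3047 Y58.8855
G1 X21.7310 Y58.8855
G1 X21.7310 Y120.3739
G0 X78.3182 Y91.3558
M3 S381
G1 X110.4457 Y91.3558 F2891
G1 X110.4457 Y75.7561
G1 X78.3182 Y75.7561
G1 X78.3182 Y91.3558
G0 X34.1410 Y131.7160
M3 S488
G1 X54.5958 Y121.3873 F2016
G1 X108.1453 Y87.7889
G1 X171.6359 Y47.5915
G1 X221.9142 Y17.4659
G1 X235.8266 Y14.0827
M5
G0 X0.0000 Y0.0000

viewBox `0 0 269.8125 193.2880` with mm width/height → 1 unit = 1 mm. Flip: y_m = 193.2880 − y_svg.

**Shape 1** — `<circle>` circle, stroke `#ff0000` → engrave (S381, F2891). Machine vertices: (170.3224,151.7679) → (168.6733,156.8432) → (164.3560,159.9800) → (159.0194,159.9800) → (154.7021,156.8432) → (153.0530,151.7679) → (154.7021,146.6926) → (159.0194,143.5558) → (164.3560,143.5558) → (168.6733,146.6926) → (170.3224,151.7679). Closed: final G1 returns to the first vertex.

**Shape 2** — `<circle>` circle, stroke `#0000ff` → cut (S854, F1333). Machine vertices: (170.5513,16.2419) → (168.7415,21.8118) → (164.0035,25.2541) → (158.1471,25.2541) → (153.4091,21.8118) → (151.5993,16.2419) → (153.4091,10.6720) → (158.1471,7.2297) → (164.0035,7.2297) → (168.7415,10.6720) → (170.5513,16.2419). Closed: final G1 returns to the first vertex.

**Shape 3** — `<path>` rectangle, stroke `#0000ff` → cut (S854, F1333). Machine vertices: (21.7310,120.3739) → (146.3047,120.3739) → (146.3047,58.8855) → (21.7310,58.8855) → (21.7310,120.3739). Closed: final G1 returns to the first vertex.

**Shape 4** — `<path>` rectangle, stroke `#ff0000` → engrave (S381, F2891). Machine vertices: (78.3182,91.3558) → (110.4457,91.3558) → (110.4457,75.7561) → (78.3182,75.7561) → (78.3182,91.3558). Closed: final G1 returns to the first vertex.

**Shape 5** — `<path>` cubic bezier, stroke `#ff00ff` → score (S488, F2016). Control points (SVG): P0=(34.1410,61.5720), P1=(27.7902,50.1336), P2=(255.8074,205.1135), P3=(235.8266,179.2053); sampled at t=k/5. Machine vertices: (34.1410,131.7160) → (54.5958,121.3873) → (108.1453,87.7889) → (171.6359,47.5915) → (221.9142,17.4659) → (235.8266,14.0827). Open path.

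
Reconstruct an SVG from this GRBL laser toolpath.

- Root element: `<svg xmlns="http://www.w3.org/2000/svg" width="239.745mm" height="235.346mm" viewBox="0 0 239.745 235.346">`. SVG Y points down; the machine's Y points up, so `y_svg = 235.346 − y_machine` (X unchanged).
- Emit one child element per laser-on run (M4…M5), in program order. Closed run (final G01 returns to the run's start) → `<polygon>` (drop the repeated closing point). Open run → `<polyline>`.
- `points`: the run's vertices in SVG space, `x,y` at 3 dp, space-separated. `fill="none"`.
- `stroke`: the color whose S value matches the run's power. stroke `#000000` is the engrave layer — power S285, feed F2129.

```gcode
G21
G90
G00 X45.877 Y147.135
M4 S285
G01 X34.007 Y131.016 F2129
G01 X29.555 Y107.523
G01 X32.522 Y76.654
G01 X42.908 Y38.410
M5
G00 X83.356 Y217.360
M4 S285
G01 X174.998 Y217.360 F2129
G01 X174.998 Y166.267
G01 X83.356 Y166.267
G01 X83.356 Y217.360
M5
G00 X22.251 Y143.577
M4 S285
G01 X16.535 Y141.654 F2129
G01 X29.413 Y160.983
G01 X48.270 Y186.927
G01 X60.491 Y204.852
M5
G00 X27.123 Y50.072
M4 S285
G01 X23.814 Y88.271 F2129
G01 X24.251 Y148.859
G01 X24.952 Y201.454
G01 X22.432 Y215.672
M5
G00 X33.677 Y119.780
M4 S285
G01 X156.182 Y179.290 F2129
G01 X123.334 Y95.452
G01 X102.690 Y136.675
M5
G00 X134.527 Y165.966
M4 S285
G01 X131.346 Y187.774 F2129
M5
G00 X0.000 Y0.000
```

y_svg = 235.346 − y_m. Every run uses S285, so all elements get stroke `#000000` (engrave).

[1] open run; points: 45.877,88.211 34.007,104.330 29.555,127.823 32.522,158.692 42.908,196.936

[2] closed run; points: 83.356,17.986 174.998,17.986 174.998,69.079 83.356,69.079

[3] open run; points: 22.251,91.769 16.535,93.692 29.413,74.363 48.270,48.419 60.491,30.494

[4] open run; points: 27.123,185.274 23.814,147.075 24.251,86.487 24.952,33.892 22.432,19.674

[5] open run; points: 33.677,115.566 156.182,56.056 123.334,139.894 102.690,98.671

[6] open run; points: 134.527,69.380 131.346,47.572

<svg xmlns="http://www.w3.org/2000/svg" width="239.745mm" height="235.346mm" viewBox="0 0 239.745 235.346">
  <polyline points="45.877,88.211 34.007,104.330 29.555,127.823 32.522,158.692 42.908,196.936" fill="none" stroke="#000000"/>
  <polygon points="83.356,17.986 174.998,17.986 174.998,69.079 83.356,69.079" fill="none" stroke="#000000"/>
  <polyline points="22.251,91.769 16.535,93.692 29.413,74.363 48.270,48.419 60.491,30.494" fill="none" stroke="#000000"/>
  <polyline points="27.123,185.274 23.814,147.075 24.251,86.487 24.952,33.892 22.432,19.674" fill="none" stroke="#000000"/>
  <polyline points="33.677,115.566 156.182,56.056 123.334,139.894 102.690,98.671" fill="none" stroke="#000000"/>
  <polyline points="134.527,69.380 131.346,47.572" fill="none" stroke="#000000"/>
</svg>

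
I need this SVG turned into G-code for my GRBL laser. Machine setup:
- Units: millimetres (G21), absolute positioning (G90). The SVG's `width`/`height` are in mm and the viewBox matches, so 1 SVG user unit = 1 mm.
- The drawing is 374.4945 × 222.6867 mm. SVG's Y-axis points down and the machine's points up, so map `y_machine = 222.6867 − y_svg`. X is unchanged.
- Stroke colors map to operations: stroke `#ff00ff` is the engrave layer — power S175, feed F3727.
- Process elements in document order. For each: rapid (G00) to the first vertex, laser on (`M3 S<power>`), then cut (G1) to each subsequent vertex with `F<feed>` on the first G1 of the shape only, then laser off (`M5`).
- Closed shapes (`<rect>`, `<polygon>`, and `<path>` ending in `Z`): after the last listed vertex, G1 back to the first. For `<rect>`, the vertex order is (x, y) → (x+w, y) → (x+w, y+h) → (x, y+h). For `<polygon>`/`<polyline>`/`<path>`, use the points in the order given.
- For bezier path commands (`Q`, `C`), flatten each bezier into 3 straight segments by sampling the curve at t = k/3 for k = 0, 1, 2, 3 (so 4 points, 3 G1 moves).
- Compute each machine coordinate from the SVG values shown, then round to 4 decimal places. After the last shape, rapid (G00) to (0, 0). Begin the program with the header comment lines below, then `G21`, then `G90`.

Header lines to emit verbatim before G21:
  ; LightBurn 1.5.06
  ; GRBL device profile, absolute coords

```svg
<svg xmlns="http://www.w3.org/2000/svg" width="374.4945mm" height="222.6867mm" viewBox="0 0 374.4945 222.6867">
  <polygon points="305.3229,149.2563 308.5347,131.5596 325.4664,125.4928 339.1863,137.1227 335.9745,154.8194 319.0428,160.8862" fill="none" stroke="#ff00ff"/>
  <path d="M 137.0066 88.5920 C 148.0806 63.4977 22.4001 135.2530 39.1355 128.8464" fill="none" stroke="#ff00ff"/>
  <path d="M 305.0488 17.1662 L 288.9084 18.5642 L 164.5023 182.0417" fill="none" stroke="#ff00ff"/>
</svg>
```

Since the viewBox matches the mm dimensions, user units are millimetres directly. The only transform is the Y-flip y_m = 222.6867 − y_svg.

Shape 1 is a regular polygon drawn with `<polygon>`. Its stroke #ff00ff means engrave at S175, F3727. After flipping Y the toolpath is (305.3229,73.4304) → (308.5347,91.1271) → (325.4664,97.1939) → (339.1863,85.5640) → (335.9745,67.8673) → (319.0428,61.8005) → (305.3229,73.4304), returning to the start.

Shape 2 is a cubic bezier drawn with `<path>`. Its stroke #ff00ff means engrave at S175, F3727. After flipping Y the toolpath is (137.0066,134.0947) → (112.8354,133.3877) → (59.5324,107.0058) → (39.1355,93.8403).

Shape 3 is a open polyline drawn with `<path>`. Its stroke #ff00ff means engrave at S175, F3727. After flipping Y the toolpath is (305.0488,205.5205) → (288.9084,204.1225) → (164.5023,40.6450).

; LightBurn 1.5.06
; GRBL device profile, absolute coords
G21
G90
G00 X305.3229 Y73.4304
M3 S175
G1 X308.5347 Y91.1271 F3727
G1 X325.4664 Y97.1939
G1 X339.1863 Y85.5640
G1 X335.9745 Y67.8673
G1 X319.0428 Y61.8005
G1 X305.3229 Y73.4304
M5
G00 X137.0066 Y134.0947
M3 S175
G1 X112.8354 Y133.3877 F3727
G1 X59.5324 Y107.0058
G1 X39.1355 Y93.8403
M5
G00 X305.0488 Y205.5205
M3 S175
G1 X288.9084 Y204.1225 F3727
G1 X164.5023 Y40.6450
M5
G00 X0.0000 Y0.0000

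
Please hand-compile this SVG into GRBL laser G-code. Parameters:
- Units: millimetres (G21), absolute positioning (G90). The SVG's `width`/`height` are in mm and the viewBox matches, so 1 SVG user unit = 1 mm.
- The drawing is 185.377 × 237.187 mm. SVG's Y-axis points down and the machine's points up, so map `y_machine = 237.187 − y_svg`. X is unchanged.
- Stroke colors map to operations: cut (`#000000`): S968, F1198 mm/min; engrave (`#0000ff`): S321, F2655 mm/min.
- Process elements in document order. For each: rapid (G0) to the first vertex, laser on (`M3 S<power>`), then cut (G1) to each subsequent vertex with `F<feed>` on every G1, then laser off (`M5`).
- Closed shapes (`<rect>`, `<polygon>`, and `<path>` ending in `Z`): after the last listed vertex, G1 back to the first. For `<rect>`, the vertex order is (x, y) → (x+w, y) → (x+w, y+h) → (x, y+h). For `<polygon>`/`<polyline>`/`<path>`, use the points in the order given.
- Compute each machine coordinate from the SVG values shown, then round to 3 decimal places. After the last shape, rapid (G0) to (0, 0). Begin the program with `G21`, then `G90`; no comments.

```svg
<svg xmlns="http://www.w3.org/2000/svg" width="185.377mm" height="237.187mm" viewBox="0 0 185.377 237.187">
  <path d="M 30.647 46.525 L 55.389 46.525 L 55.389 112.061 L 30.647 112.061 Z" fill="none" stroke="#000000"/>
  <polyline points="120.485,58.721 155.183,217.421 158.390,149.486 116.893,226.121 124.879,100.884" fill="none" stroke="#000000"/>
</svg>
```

Since the viewBox matches the mm dimensions, user units are millimetres directly. The only transform is the Y-flip y_m = 237.187 − y_svg.

Shape 1 is a rectangle drawn with `<path>`. Its stroke #000000 means cut at S968, F1198. After flipping Y the toolpath is (30.647,190.662) → (55.389,190.662) → (55.389,125.126) → (30.647,125.126) → (30.647,190.662), returning to the start.

Shape 2 is a open polyline drawn with `<polyline>`. Its stroke #000000 means cut at S968, F1198. After flipping Y the toolpath is (120.485,178.466) → (155.183,19.766) → (158.390,87.701) → (116.893,11.066) → (124.879,136.303).

G21
G90
G0 X30.647 Y190.662
M3 S968
G1 X55.389 Y190.662 F1198
G1 X55.389 Y125.126 F1198
G1 X30.647 Y125.126 F1198
G1 X30.647 Y190.662 F1198
M5
G0 X120.485 Y178.466
M3 S968
G1 X155.183 Y19.766 F1198
G1 X158.390 Y87.701 F1198
G1 X116.893 Y11.066 F1198
G1 X124.879 Y136.303 F1198
M5
G0 X0.000 Y0.000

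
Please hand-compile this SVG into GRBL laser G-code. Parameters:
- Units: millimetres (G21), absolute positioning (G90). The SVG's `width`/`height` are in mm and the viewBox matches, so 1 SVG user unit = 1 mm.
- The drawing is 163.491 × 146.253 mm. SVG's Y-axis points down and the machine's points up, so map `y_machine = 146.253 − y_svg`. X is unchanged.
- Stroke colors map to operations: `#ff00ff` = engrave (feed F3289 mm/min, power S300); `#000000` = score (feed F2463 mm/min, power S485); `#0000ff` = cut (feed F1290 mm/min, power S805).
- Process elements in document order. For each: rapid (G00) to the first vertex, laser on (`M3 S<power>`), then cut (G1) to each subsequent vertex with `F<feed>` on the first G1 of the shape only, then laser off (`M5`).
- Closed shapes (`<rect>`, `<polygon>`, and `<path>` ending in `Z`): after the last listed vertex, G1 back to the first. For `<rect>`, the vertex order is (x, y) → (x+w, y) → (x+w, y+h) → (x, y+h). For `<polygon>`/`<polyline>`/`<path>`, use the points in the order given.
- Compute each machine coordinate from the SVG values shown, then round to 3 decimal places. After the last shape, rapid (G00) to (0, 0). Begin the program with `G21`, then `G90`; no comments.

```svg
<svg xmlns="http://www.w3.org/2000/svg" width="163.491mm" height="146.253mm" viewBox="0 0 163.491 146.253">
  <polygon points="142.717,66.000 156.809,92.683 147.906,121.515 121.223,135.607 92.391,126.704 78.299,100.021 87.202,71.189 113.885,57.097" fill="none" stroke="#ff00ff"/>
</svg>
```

viewBox `0 0 163.491 146.253` with mm width/height → 1 unit = 1 mm. Flip: y_m = 146.253 − y_svg.

**Shape 1** — `<polygon>` regular polygon, stroke `#ff00ff` → engrave (S300, F3289). Machine vertices: (142.717,80.253) → (156.809,53.570) → (147.906,24.738) → (121.223,10.646) → (92.391,19.549) → (78.299,46.232) → (87.202,75.064) → (113.885,89.156) → (142.717,80.253). Closed: final G1 returns to the first vertex.

G21
G90
G00 X142.717 Y80.253
M3 S300
G1 X156.809 Y53.570 F3289
G1 X147.906 Y24.738
G1 X121.223 Y10.646
G1 X92.391 Y19.549
G1 X78.299 Y46.232
G1 X87.202 Y75.064
G1 X113.885 Y89.156
G1 X142.717 Y80.253
M5
G00 X0.000 Y0.000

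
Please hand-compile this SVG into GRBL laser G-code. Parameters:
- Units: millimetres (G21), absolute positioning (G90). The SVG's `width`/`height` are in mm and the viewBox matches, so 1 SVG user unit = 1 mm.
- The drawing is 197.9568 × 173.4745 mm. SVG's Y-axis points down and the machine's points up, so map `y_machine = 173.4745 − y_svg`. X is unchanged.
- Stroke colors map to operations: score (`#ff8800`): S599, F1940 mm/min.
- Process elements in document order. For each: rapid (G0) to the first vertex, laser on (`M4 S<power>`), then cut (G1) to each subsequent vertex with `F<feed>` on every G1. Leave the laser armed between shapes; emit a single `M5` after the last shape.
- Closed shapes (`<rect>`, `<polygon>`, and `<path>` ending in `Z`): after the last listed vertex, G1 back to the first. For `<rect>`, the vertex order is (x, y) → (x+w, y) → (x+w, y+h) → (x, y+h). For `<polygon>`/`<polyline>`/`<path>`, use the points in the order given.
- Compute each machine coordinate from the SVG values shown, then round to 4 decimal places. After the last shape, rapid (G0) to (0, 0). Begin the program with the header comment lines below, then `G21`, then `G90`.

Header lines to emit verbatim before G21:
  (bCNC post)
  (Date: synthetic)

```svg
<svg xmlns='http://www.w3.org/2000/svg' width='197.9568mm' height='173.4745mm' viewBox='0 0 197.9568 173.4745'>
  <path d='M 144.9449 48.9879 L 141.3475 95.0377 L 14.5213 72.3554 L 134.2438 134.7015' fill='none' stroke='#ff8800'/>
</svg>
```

1 u = 1 mm; y_m = 173.4745 − y.

[1] `<path>` open polyline, #ff8800→score S599 F1940: (144.9449,124.4866) → (141.3475,78.4368) → (14.5213,101.1191) → (134.2438,38.7730)

(bCNC post)
(Date: synthetic)
G21
G90
G0 X144.9449 Y124.4866
M4 S599
G1 X141.3475 Y78.4368 F1940
G1 X14.5213 Y101.1191 F1940
G1 X134.2438 Y38.7730 F1940
M5
G0 X0.0000 Y0.0000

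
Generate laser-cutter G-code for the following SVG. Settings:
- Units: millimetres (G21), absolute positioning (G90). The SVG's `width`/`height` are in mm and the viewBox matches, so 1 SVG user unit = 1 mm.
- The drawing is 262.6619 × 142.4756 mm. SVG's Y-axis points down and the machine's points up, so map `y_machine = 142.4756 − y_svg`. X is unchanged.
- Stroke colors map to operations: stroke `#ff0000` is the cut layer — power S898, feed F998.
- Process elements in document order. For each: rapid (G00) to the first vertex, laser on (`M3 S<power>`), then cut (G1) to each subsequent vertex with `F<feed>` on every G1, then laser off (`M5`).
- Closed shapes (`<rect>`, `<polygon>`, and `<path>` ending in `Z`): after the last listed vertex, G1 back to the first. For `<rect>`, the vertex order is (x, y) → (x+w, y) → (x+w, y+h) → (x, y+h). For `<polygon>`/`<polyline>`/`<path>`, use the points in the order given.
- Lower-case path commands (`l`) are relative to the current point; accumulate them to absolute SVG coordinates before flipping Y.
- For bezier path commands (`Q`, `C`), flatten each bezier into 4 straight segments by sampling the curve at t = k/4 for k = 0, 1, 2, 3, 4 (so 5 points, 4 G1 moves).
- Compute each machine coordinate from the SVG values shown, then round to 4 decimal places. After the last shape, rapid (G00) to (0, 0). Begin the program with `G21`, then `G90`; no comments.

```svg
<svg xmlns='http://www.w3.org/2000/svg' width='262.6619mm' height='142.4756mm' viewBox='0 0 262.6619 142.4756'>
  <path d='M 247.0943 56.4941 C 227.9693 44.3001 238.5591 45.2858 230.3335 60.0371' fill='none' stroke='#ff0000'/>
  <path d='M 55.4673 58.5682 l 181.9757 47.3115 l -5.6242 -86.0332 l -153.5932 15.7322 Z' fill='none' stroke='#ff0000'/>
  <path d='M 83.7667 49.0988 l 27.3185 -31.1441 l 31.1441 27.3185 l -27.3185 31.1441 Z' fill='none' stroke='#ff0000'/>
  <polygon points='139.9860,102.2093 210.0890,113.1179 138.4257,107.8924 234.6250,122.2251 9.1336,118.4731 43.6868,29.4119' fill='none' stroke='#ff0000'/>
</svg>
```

viewBox `0 0 262.6619 142.4756` with mm width/height → 1 unit = 1 mm. Flip: y_m = 142.4756 − y_svg.

**Shape 1** — `<path>` cubic bezier, stroke `#ff0000` → cut (S898, F998). Control points (SVG): P0=(247.0943,56.4941), P1=(227.9693,44.3001), P2=(238.5591,45.2858), P3=(230.3335,60.0371); sampled at t=k/4. Machine vertices: (247.0943,85.9815) → (237.5638,92.6467) → (234.6266,94.3145) → (233.7331,90.9301) → (230.3335,82.4385). Open path.

**Shape 2** — `<path>` closed polygon, stroke `#ff0000` → cut (S898, F998). Machine vertices: (55.4673,83.9074) → (237.4430,36.5959) → (231.8188,122.6291) → (78.2256,106.8969) → (55.4673,83.9074). Closed: final G1 returns to the first vertex.

**Shape 3** — `<path>` regular polygon, stroke `#ff0000` → cut (S898, F998). Machine vertices: (83.7667,93.3768) → (111.0852,124.5209) → (142.2293,97.2024) → (114.9108,66.0583) → (83.7667,93.3768). Closed: final G1 returns to the first vertex.

**Shape 4** — `<polygon>` closed polygon, stroke `#ff0000` → cut (S898, F998). Machine vertices: (139.9860,40.2663) → (210.0890,29.3577) → (138.4257,34.5832) → (234.6250,20.2505) → (9.1336,24.0025) → (43.6868,113.0637) → (139.9860,40.2663). Closed: final G1 returns to the first vertex.

G21
G90
G00 X247.0943 Y85.9815
M3 S898
G1 X237.5638 Y92.6467 F998
G1 X234.6266 Y94.3145 F998
G1 X233.7331 Y90.9301 F998
G1 X230.3335 Y82.4385 F998
M5
G00 X55.4673 Y83.9074
M3 S898
G1 X237.4430 Y36.5959 F998
G1 X231.8188 Y122.6291 F998
G1 X78.2256 Y106.8969 F998
G1 X55.4673 Y83.9074 F998
M5
G00 X83.7667 Y93.3768
M3 S898
G1 X111.0852 Y124.5209 F998
G1 X142.2293 Y97.2024 F998
G1 X114.9108 Y66.0583 F998
G1 X83.7667 Y93.3768 F998
M5
G00 X139.9860 Y40.2663
M3 S898
G1 X210.0890 Y29.3577 F998
G1 X138.4257 Y34.5832 F998
G1 X234.6250 Y20.2505 F998
G1 X9.1336 Y24.0025 F998
G1 X43.6868 Y113.0637 F998
G1 X139.9860 Y40.2663 F998
M5
G00 X0.0000 Y0.0000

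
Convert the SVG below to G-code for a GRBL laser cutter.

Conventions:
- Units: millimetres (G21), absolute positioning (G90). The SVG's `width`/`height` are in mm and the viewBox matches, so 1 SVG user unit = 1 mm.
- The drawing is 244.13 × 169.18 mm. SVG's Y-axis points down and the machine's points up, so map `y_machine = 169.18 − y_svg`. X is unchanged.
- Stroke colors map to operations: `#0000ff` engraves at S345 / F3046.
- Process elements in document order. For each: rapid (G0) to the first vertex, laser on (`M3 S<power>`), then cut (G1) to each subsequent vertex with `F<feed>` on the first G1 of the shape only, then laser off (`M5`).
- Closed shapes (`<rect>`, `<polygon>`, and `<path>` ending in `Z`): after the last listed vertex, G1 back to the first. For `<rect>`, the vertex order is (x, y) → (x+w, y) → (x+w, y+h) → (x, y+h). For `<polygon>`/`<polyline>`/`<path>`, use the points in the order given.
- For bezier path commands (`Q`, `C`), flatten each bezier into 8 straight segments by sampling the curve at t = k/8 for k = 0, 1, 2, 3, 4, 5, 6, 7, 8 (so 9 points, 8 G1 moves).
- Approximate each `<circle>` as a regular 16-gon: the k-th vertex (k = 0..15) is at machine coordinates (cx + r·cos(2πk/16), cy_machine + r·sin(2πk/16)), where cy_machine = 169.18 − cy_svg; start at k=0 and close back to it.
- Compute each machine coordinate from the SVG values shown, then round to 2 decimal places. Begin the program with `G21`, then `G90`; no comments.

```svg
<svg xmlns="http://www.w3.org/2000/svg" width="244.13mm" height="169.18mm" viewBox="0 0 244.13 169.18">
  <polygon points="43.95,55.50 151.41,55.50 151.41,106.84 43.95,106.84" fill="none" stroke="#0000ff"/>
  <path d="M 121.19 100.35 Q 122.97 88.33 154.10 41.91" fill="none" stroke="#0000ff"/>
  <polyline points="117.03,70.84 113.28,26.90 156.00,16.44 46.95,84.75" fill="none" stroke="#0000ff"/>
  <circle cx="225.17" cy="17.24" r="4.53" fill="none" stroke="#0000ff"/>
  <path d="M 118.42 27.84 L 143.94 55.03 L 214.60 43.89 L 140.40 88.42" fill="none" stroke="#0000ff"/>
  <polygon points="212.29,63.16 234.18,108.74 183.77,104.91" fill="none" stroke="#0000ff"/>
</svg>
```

Since the viewBox matches the mm dimensions, user units are millimetres directly. The only transform is the Y-flip y_m = 169.18 − y_svg.

Shape 1 is a rectangle drawn with `<polygon>`. Its stroke #0000ff means engrave at S345, F3046. After flipping Y the toolpath is (43.95,113.68) → (151.41,113.68) → (151.41,62.34) → (43.95,62.34) → (43.95,113.68), returning to the start.

Shape 2 is a quadratic bezier drawn with `<path>`. Its stroke #0000ff means engrave at S345, F3046. After flipping Y the toolpath is (121.19,68.83) → (122.09,72.37) → (123.91,76.99) → (126.65,82.68) → (130.31,89.45) → (134.88,97.29) → (140.37,106.21) → (146.78,116.20) → (154.10,127.27).

Shape 3 is a open polyline drawn with `<polyline>`. Its stroke #0000ff means engrave at S345, F3046. After flipping Y the toolpath is (117.03,98.34) → (113.28,142.28) → (156.00,152.74) → (46.95,84.43).

Shape 4 is a circle drawn with `<circle>`. Its stroke #0000ff means engrave at S345, F3046. After flipping Y the toolpath is (229.70,151.94) → (229.36,153.67) → (228.37,155.14) → (226.90,156.13) → (225.17,156.47) → (223.44,156.13) → (221.97,155.14) → (220.98,153.67) → (220.64,151.94) → (220.98,150.21) → (221.97,148.74) → (223.44,147.75) → (225.17,147.41) → (226.90,147.75) → (228.37,148.74) → (229.36,150.21) → (229.70,151.94), returning to the start.

Shape 5 is a open polyline drawn with `<path>`. Its stroke #0000ff means engrave at S345, F3046. After flipping Y the toolpath is (118.42,141.34) → (143.94,114.15) → (214.60,125.29) → (140.40,80.76).

Shape 6 is a regular polygon drawn with `<polygon>`. Its stroke #0000ff means engrave at S345, F3046. After flipping Y the toolpath is (212.29,106.02) → (234.18,60.44) → (183.77,64.27) → (212.29,106.02), returning to the start.

G21
G90
G0 X43.95 Y113.68
M3 S345
G1 X151.41 Y113.68 F3046
G1 X151.41 Y62.34
G1 X43.95 Y62.34
G1 X43.95 Y113.68
M5
G0 X121.19 Y68.83
M3 S345
G1 X122.09 Y72.37 F3046
G1 X123.91 Y76.99
G1 X126.65 Y82.68
G1 X130.31 Y89.45
G1 X134.88 Y97.29
G1 X140.37 Y106.21
G1 X146.78 Y116.20
G1 X154.10 Y127.27
M5
G0 X117.03 Y98.34
M3 S345
G1 X113.28 Y142.28 F3046
G1 X156.00 Y152.74
G1 X46.95 Y84.43
M5
G0 X229.70 Y151.94
M3 S345
G1 X229.36 Y153.67 F3046
G1 X228.37 Y155.14
G1 X226.90 Y156.13
G1 X225.17 Y156.47
G1 X223.44 Y156.13
G1 X221.97 Y155.14
G1 X220.98 Y153.67
G1 X220.64 Y151.94
G1 X220.98 Y150.21
G1 X221.97 Y148.74
G1 X223.44 Y147.75
G1 X225.17 Y147.41
G1 X226.90 Y147.75
G1 X228.37 Y148.74
G1 X229.36 Y150.21
G1 X229.70 Y151.94
M5
G0 X118.42 Y141.34
M3 S345
G1 X143.94 Y114.15 F3046
G1 X214.60 Y125.29
G1 X140.40 Y80.76
M5
G0 X212.29 Y106.02
M3 S345
G1 X234.18 Y60.44 F3046
G1 X183.77 Y64.27
G1 X212.29 Y106.02
M5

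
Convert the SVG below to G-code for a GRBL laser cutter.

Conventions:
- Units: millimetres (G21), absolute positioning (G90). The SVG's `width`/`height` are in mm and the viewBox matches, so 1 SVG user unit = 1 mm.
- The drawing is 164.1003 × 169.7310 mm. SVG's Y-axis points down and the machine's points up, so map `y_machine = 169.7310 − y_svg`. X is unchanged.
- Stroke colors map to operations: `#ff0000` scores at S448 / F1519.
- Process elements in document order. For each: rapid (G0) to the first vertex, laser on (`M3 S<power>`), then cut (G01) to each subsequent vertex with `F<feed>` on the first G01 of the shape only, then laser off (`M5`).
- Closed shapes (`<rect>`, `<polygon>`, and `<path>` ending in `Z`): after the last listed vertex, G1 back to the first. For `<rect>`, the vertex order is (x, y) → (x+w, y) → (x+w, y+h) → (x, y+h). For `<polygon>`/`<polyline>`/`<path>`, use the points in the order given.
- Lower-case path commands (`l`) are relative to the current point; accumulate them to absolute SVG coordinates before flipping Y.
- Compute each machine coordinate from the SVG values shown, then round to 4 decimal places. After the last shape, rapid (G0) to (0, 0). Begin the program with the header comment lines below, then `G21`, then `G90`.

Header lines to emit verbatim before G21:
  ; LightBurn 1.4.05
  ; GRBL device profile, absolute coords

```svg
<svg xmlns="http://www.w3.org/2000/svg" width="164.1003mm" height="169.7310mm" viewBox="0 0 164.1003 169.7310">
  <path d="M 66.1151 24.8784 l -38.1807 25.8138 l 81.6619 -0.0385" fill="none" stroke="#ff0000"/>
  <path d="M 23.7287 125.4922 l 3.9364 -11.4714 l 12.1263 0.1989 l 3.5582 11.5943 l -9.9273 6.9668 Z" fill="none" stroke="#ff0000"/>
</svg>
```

viewBox `0 0 164.1003 169.7310` with mm width/height → 1 unit = 1 mm. Flip: y_m = 169.7310 − y_svg.

**Shape 1** — `<path>` open polyline, stroke `#ff0000` → score (S448, F1519). Machine vertices: (66.1151,144.8526) → (27.9344,119.0388) → (109.5963,119.0773). Open path.

**Shape 2** — `<path>` regular polygon, stroke `#ff0000` → score (S448, F1519). Machine vertices: (23.7287,44.2388) → (27.6651,55.7102) → (39.7914,55.5113) → (43.3496,43.9170) → (33.4223,36.9502) → (23.7287,44.2388). Closed: final G1 returns to the first vertex.

; LightBurn 1.4.05
; GRBL device profile, absolute coords
G21
G90
G0 X66.1151 Y144.8526
M3 S448
G01 X27.9344 Y119.0388 F1519
G01 X109.5963 Y119.0773
M5
G0 X23.7287 Y44.2388
M3 S448
G01 X27.6651 Y55.7102 F1519
G01 X39.7914 Y55.5113
G01 X43.3496 Y43.9170
G01 X33.4223 Y36.9502
G01 X23.7287 Y44.2388
M5
G0 X0.0000 Y0.0000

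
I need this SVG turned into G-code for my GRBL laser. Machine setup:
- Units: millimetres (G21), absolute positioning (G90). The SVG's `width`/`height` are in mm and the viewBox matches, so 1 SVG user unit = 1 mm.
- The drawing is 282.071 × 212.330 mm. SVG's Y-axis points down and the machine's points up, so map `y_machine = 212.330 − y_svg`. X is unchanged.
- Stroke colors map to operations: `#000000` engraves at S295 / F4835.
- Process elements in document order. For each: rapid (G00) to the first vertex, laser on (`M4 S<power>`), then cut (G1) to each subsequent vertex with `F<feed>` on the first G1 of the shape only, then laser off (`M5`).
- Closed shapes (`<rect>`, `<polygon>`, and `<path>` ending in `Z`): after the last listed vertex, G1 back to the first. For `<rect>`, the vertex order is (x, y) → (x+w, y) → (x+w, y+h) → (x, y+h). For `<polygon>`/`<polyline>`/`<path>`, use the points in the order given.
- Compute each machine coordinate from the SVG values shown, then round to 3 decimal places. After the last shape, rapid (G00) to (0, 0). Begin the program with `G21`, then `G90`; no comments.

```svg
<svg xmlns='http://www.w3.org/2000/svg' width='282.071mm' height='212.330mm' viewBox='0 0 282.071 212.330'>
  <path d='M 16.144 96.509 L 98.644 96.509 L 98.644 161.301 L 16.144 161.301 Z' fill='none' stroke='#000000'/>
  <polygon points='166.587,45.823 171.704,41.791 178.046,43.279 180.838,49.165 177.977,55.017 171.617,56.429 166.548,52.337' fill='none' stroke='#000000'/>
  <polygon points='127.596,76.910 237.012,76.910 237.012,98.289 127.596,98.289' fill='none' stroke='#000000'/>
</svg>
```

Since the viewBox matches the mm dimensions, user units are millimetres directly. The only transform is the Y-flip y_m = 212.330 − y_svg.

Shape 1 is a rectangle drawn with `<path>`. Its stroke #000000 means engrave at S295, F4835. After flipping Y the toolpath is (16.144,115.821) → (98.644,115.821) → (98.644,51.029) → (16.144,51.029) → (16.144,115.821), returning to the start.

Shape 2 is a regular polygon drawn with `<polygon>`. Its stroke #000000 means engrave at S295, F4835. After flipping Y the toolpath is (166.587,166.507) → (171.704,170.539) → (178.046,169.051) → (180.838,163.165) → (177.977,157.313) → (171.617,155.901) → (166.548,159.993) → (166.587,166.507), returning to the start.

Shape 3 is a rectangle drawn with `<polygon>`. Its stroke #000000 means engrave at S295, F4835. After flipping Y the toolpath is (127.596,135.420) → (237.012,135.420) → (237.012,114.041) → (127.596,114.041) → (127.596,135.420), returning to the start.

G21
G90
G00 X16.144 Y115.821
M4 S295
G1 X98.644 Y115.821 F4835
G1 X98.644 Y51.029
G1 X16.144 Y51.029
G1 X16.144 Y115.821
M5
G00 X166.587 Y166.507
M4 S295
G1 X171.704 Y170.539 F4835
G1 X178.046 Y169.051
G1 X180.838 Y163.165
G1 X177.977 Y157.313
G1 X171.617 Y155.901
G1 X166.548 Y159.993
G1 X166.587 Y166.507
M5
G00 X127.596 Y135.420
M4 S295
G1 X237.012 Y135.420 F4835
G1 X237.012 Y114.041
G1 X127.596 Y114.041
G1 X127.596 Y135.420
M5
G00 X0.000 Y0.000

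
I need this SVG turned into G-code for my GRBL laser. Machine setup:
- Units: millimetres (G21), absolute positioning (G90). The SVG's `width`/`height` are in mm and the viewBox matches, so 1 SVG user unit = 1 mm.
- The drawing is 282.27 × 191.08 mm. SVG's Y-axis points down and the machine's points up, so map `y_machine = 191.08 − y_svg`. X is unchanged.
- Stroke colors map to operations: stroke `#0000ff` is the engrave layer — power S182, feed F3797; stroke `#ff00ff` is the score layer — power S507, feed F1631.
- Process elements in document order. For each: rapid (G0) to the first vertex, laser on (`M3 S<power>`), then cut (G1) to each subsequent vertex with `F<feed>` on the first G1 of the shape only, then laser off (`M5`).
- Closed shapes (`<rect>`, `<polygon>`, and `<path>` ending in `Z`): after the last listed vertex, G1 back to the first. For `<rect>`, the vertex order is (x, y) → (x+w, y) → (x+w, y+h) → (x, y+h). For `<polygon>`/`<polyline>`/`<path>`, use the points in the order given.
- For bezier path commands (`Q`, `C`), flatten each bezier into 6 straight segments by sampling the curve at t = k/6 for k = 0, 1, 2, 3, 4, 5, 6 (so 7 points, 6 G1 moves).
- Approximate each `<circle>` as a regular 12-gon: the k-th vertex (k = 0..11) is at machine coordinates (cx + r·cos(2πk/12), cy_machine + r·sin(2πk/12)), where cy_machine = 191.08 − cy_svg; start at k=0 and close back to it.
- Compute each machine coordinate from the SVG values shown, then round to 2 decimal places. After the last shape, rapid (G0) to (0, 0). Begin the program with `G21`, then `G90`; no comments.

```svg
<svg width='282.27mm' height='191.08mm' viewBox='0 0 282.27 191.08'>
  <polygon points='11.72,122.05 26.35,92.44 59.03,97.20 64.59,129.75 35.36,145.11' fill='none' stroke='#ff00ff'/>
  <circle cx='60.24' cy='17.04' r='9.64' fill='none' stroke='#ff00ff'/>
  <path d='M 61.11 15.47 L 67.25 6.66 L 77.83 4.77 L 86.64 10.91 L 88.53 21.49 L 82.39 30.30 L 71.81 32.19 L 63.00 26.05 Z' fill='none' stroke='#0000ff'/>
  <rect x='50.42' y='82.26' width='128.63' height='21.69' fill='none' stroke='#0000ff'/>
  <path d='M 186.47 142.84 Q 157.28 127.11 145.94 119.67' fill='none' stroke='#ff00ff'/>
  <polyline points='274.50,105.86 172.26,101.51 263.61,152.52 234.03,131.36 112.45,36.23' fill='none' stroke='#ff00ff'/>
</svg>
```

G21
G90
G0 X11.72 Y69.03
M3 S507
G1 X26.35 Y98.64 F1631
G1 X59.03 Y93.88
G1 X64.59 Y61.33
G1 X35.36 Y45.97
G1 X11.72 Y69.03
M5
G0 X69.88 Y174.04
M3 S507
G1 X68.59 Y178.86 F1631
G1 X65.06 Y182.39
G1 X60.24 Y183.68
G1 X55.42 Y182.39
G1 X51.89 Y178.86
G1 X50.60 Y174.04
G1 X51.89 Y169.22
G1 X55.42 Y165.69
G1 X60.24 Y164.40
G1 X65.06 Y165.69
G1 X68.59 Y169.22
G1 X69.88 Y174.04
M5
G0 X61.11 Y175.61
M3 S182
G1 X67.25 Y184.42 F3797
G1 X77.83 Y186.31
G1 X86.64 Y180.17
G1 X88.53 Y169.59
G1 X82.39 Y160.78
G1 X71.81 Y158.89
G1 X63.00 Y165.03
G1 X61.11 Y175.61
M5
G0 X50.42 Y108.82
M3 S182
G1 X179.05 Y108.82 F3797
G1 X179.05 Y87.13
G1 X50.42 Y87.13
G1 X50.42 Y108.82
M5
G0 X186.47 Y48.24
M3 S507
G1 X177.24 Y53.25 F1631
G1 X168.99 Y57.81
G1 X161.74 Y61.90
G1 X155.48 Y65.53
G1 X150.22 Y68.70
G1 X145.94 Y71.41
M5
G0 X274.50 Y85.22
M3 S507
G1 X172.26 Y89.57 F1631
G1 X263.61 Y38.56
G1 X234.03 Y59.72
G1 X112.45 Y154.85
M5
G0 X0.00 Y0.00

1 u = 1 mm; y_m = 191.08 − y.

[1] `<polygon>` regular polygon, #ff00ff→score S507 F1631: (11.72,69.03) → (26.35,98.64) → (59.03,93.88) → (64.59,61.33) → (35.36,45.97) → (11.72,69.03) (closed)

[2] `<circle>` circle, #ff00ff→score S507 F1631: (69.88,174.04) → (68.59,178.86) → (65.06,182.39) → (60.24,183.68) → (55.42,182.39) → (51.89,178.86) → (50.60,174.04) → (51.89,169.22) → (55.42,165.69) → (60.24,164.40) → (65.06,165.69) → (68.59,169.22) → (69.88,174.04) (closed)

[3] `<path>` regular polygon, #0000ff→engrave S182 F3797: (61.11,175.61) → (67.25,184.42) → (77.83,186.31) → (86.64,180.17) → (88.53,169.59) → (82.39,160.78) → (71.81,158.89) → (63.00,165.03) → (61.11,175.61) (closed)

[4] `<rect>` rectangle, #0000ff→engrave S182 F3797: (50.42,108.82) → (179.05,108.82) → (179.05,87.13) → (50.42,87.13) → (50.42,108.82) (closed)

[5] `<path>` quadratic bezier, #ff00ff→score S507 F1631: (186.47,48.24) → (177.24,53.25) → (168.99,57.81) → (161.74,61.90) → (155.48,65.53) → (150.22,68.70) → (145.94,71.41)

[6] `<polyline>` open polyline, #ff00ff→score S507 F1631: (274.50,85.22) → (172.26,89.57) → (263.61,38.56) → (234.03,59.72) → (112.45,154.85)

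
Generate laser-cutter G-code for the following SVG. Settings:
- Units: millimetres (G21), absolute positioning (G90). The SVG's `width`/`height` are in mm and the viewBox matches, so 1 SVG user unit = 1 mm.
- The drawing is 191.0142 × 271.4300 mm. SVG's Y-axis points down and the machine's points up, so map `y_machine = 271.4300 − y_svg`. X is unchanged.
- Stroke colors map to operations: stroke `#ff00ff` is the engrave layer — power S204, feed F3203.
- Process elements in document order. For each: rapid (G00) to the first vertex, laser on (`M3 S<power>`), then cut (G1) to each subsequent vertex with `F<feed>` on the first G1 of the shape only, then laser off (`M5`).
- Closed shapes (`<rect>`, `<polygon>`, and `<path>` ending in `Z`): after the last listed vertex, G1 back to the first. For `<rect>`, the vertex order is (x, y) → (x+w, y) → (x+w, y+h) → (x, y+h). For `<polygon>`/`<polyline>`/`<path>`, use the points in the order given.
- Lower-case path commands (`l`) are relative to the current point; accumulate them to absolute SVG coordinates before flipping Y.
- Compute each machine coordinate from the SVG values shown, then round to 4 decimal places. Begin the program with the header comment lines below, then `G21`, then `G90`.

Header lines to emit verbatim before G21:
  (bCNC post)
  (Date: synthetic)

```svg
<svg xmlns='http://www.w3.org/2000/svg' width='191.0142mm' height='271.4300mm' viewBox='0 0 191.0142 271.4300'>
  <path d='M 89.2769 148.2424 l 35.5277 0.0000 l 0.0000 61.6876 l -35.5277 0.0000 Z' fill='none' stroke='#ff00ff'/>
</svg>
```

(bCNC post)
(Date: synthetic)
G21
G90
G00 X89.2769 Y123.1876
M3 S204
G1 X124.8046 Y123.1876 F3203
G1 X124.8046 Y61.5000
G1 X89.2769 Y61.5000
G1 X89.2769 Y123.1876
M5

Since the viewBox matches the mm dimensions, user units are millimetres directly. The only transform is the Y-flip y_m = 271.4300 − y_svg.

Shape 1 is a rectangle drawn with `<path>`. Its stroke #ff00ff means engrave at S204, F3203. After flipping Y the toolpath is (89.2769,123.1876) → (124.8046,123.1876) → (124.8046,61.5000) → (89.2769,61.5000) → (89.2769,123.1876), returning to the start.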